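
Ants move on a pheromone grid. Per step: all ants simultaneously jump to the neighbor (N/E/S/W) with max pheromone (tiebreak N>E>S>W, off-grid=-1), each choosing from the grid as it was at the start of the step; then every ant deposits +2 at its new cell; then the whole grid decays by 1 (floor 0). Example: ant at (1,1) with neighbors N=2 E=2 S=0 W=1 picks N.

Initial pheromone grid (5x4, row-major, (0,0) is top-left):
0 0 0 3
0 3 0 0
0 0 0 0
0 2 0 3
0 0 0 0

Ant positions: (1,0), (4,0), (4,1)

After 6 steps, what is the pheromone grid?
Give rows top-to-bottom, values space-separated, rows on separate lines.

After step 1: ants at (1,1),(3,0),(3,1)
  0 0 0 2
  0 4 0 0
  0 0 0 0
  1 3 0 2
  0 0 0 0
After step 2: ants at (0,1),(3,1),(3,0)
  0 1 0 1
  0 3 0 0
  0 0 0 0
  2 4 0 1
  0 0 0 0
After step 3: ants at (1,1),(3,0),(3,1)
  0 0 0 0
  0 4 0 0
  0 0 0 0
  3 5 0 0
  0 0 0 0
After step 4: ants at (0,1),(3,1),(3,0)
  0 1 0 0
  0 3 0 0
  0 0 0 0
  4 6 0 0
  0 0 0 0
After step 5: ants at (1,1),(3,0),(3,1)
  0 0 0 0
  0 4 0 0
  0 0 0 0
  5 7 0 0
  0 0 0 0
After step 6: ants at (0,1),(3,1),(3,0)
  0 1 0 0
  0 3 0 0
  0 0 0 0
  6 8 0 0
  0 0 0 0

0 1 0 0
0 3 0 0
0 0 0 0
6 8 0 0
0 0 0 0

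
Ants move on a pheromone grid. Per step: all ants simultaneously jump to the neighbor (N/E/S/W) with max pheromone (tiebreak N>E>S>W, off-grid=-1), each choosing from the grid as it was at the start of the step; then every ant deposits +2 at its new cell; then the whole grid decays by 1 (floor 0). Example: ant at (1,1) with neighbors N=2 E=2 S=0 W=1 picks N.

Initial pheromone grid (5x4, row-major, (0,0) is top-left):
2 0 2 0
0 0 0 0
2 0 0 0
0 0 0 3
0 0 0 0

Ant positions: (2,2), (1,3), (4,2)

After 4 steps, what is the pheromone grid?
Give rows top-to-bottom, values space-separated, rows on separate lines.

After step 1: ants at (1,2),(0,3),(3,2)
  1 0 1 1
  0 0 1 0
  1 0 0 0
  0 0 1 2
  0 0 0 0
After step 2: ants at (0,2),(0,2),(3,3)
  0 0 4 0
  0 0 0 0
  0 0 0 0
  0 0 0 3
  0 0 0 0
After step 3: ants at (0,3),(0,3),(2,3)
  0 0 3 3
  0 0 0 0
  0 0 0 1
  0 0 0 2
  0 0 0 0
After step 4: ants at (0,2),(0,2),(3,3)
  0 0 6 2
  0 0 0 0
  0 0 0 0
  0 0 0 3
  0 0 0 0

0 0 6 2
0 0 0 0
0 0 0 0
0 0 0 3
0 0 0 0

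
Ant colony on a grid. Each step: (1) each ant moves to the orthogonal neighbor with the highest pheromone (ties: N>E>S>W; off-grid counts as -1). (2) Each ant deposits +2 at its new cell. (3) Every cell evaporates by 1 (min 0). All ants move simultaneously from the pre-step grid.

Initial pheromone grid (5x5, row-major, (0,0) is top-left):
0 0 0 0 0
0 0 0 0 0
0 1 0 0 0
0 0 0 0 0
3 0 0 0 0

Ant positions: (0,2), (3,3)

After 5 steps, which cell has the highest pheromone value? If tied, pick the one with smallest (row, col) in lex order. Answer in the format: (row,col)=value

Answer: (1,4)=3

Derivation:
Step 1: ant0:(0,2)->E->(0,3) | ant1:(3,3)->N->(2,3)
  grid max=2 at (4,0)
Step 2: ant0:(0,3)->E->(0,4) | ant1:(2,3)->N->(1,3)
  grid max=1 at (0,4)
Step 3: ant0:(0,4)->S->(1,4) | ant1:(1,3)->N->(0,3)
  grid max=1 at (0,3)
Step 4: ant0:(1,4)->N->(0,4) | ant1:(0,3)->E->(0,4)
  grid max=3 at (0,4)
Step 5: ant0:(0,4)->S->(1,4) | ant1:(0,4)->S->(1,4)
  grid max=3 at (1,4)
Final grid:
  0 0 0 0 2
  0 0 0 0 3
  0 0 0 0 0
  0 0 0 0 0
  0 0 0 0 0
Max pheromone 3 at (1,4)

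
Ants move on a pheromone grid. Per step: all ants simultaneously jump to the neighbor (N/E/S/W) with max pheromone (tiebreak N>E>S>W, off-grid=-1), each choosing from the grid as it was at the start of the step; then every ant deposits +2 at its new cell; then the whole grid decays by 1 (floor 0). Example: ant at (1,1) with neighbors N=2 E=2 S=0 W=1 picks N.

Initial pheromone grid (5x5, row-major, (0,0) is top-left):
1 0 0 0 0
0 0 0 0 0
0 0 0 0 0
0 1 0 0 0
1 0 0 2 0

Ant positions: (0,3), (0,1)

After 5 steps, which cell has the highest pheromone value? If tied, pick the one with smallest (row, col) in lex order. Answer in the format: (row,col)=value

Step 1: ant0:(0,3)->E->(0,4) | ant1:(0,1)->W->(0,0)
  grid max=2 at (0,0)
Step 2: ant0:(0,4)->S->(1,4) | ant1:(0,0)->E->(0,1)
  grid max=1 at (0,0)
Step 3: ant0:(1,4)->N->(0,4) | ant1:(0,1)->W->(0,0)
  grid max=2 at (0,0)
Step 4: ant0:(0,4)->S->(1,4) | ant1:(0,0)->E->(0,1)
  grid max=1 at (0,0)
Step 5: ant0:(1,4)->N->(0,4) | ant1:(0,1)->W->(0,0)
  grid max=2 at (0,0)
Final grid:
  2 0 0 0 1
  0 0 0 0 0
  0 0 0 0 0
  0 0 0 0 0
  0 0 0 0 0
Max pheromone 2 at (0,0)

Answer: (0,0)=2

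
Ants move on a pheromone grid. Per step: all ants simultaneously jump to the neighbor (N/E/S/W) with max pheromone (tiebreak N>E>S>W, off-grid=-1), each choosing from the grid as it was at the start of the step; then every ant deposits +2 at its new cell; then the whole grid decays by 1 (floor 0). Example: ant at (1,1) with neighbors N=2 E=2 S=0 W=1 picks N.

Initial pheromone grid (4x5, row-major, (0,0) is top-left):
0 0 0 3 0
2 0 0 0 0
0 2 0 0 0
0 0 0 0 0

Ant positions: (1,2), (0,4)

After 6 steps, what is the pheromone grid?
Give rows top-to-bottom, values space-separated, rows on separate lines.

After step 1: ants at (0,2),(0,3)
  0 0 1 4 0
  1 0 0 0 0
  0 1 0 0 0
  0 0 0 0 0
After step 2: ants at (0,3),(0,2)
  0 0 2 5 0
  0 0 0 0 0
  0 0 0 0 0
  0 0 0 0 0
After step 3: ants at (0,2),(0,3)
  0 0 3 6 0
  0 0 0 0 0
  0 0 0 0 0
  0 0 0 0 0
After step 4: ants at (0,3),(0,2)
  0 0 4 7 0
  0 0 0 0 0
  0 0 0 0 0
  0 0 0 0 0
After step 5: ants at (0,2),(0,3)
  0 0 5 8 0
  0 0 0 0 0
  0 0 0 0 0
  0 0 0 0 0
After step 6: ants at (0,3),(0,2)
  0 0 6 9 0
  0 0 0 0 0
  0 0 0 0 0
  0 0 0 0 0

0 0 6 9 0
0 0 0 0 0
0 0 0 0 0
0 0 0 0 0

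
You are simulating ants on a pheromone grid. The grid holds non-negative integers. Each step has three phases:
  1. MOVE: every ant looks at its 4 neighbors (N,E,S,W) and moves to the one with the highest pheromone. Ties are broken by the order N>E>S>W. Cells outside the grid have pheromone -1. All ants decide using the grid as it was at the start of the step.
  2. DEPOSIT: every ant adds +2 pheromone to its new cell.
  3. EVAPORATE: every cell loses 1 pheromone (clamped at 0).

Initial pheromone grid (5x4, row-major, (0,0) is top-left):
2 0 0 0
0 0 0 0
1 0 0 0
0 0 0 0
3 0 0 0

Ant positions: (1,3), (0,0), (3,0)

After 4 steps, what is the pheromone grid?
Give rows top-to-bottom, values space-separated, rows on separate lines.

After step 1: ants at (0,3),(0,1),(4,0)
  1 1 0 1
  0 0 0 0
  0 0 0 0
  0 0 0 0
  4 0 0 0
After step 2: ants at (1,3),(0,0),(3,0)
  2 0 0 0
  0 0 0 1
  0 0 0 0
  1 0 0 0
  3 0 0 0
After step 3: ants at (0,3),(0,1),(4,0)
  1 1 0 1
  0 0 0 0
  0 0 0 0
  0 0 0 0
  4 0 0 0
After step 4: ants at (1,3),(0,0),(3,0)
  2 0 0 0
  0 0 0 1
  0 0 0 0
  1 0 0 0
  3 0 0 0

2 0 0 0
0 0 0 1
0 0 0 0
1 0 0 0
3 0 0 0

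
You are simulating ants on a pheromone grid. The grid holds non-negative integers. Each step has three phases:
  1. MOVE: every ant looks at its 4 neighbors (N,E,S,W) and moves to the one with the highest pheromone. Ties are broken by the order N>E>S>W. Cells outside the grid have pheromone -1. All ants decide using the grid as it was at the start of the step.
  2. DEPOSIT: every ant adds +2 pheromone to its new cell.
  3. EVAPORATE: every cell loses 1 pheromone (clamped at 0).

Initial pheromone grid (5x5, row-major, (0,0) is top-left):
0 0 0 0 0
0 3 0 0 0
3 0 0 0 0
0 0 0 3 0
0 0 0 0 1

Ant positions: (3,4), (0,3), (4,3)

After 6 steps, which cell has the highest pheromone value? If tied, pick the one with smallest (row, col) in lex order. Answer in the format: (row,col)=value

Answer: (3,3)=9

Derivation:
Step 1: ant0:(3,4)->W->(3,3) | ant1:(0,3)->E->(0,4) | ant2:(4,3)->N->(3,3)
  grid max=6 at (3,3)
Step 2: ant0:(3,3)->N->(2,3) | ant1:(0,4)->S->(1,4) | ant2:(3,3)->N->(2,3)
  grid max=5 at (3,3)
Step 3: ant0:(2,3)->S->(3,3) | ant1:(1,4)->N->(0,4) | ant2:(2,3)->S->(3,3)
  grid max=8 at (3,3)
Step 4: ant0:(3,3)->N->(2,3) | ant1:(0,4)->S->(1,4) | ant2:(3,3)->N->(2,3)
  grid max=7 at (3,3)
Step 5: ant0:(2,3)->S->(3,3) | ant1:(1,4)->N->(0,4) | ant2:(2,3)->S->(3,3)
  grid max=10 at (3,3)
Step 6: ant0:(3,3)->N->(2,3) | ant1:(0,4)->S->(1,4) | ant2:(3,3)->N->(2,3)
  grid max=9 at (3,3)
Final grid:
  0 0 0 0 0
  0 0 0 0 1
  0 0 0 7 0
  0 0 0 9 0
  0 0 0 0 0
Max pheromone 9 at (3,3)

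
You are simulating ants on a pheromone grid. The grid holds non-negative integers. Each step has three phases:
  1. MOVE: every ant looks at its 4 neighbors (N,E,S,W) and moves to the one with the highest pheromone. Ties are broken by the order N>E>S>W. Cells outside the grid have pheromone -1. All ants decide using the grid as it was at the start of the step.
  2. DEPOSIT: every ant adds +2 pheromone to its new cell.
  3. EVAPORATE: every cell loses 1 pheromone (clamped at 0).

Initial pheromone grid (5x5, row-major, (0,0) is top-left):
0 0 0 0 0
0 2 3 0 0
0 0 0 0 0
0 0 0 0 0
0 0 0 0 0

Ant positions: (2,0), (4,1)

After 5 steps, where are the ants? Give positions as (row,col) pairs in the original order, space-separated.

Step 1: ant0:(2,0)->N->(1,0) | ant1:(4,1)->N->(3,1)
  grid max=2 at (1,2)
Step 2: ant0:(1,0)->E->(1,1) | ant1:(3,1)->N->(2,1)
  grid max=2 at (1,1)
Step 3: ant0:(1,1)->E->(1,2) | ant1:(2,1)->N->(1,1)
  grid max=3 at (1,1)
Step 4: ant0:(1,2)->W->(1,1) | ant1:(1,1)->E->(1,2)
  grid max=4 at (1,1)
Step 5: ant0:(1,1)->E->(1,2) | ant1:(1,2)->W->(1,1)
  grid max=5 at (1,1)

(1,2) (1,1)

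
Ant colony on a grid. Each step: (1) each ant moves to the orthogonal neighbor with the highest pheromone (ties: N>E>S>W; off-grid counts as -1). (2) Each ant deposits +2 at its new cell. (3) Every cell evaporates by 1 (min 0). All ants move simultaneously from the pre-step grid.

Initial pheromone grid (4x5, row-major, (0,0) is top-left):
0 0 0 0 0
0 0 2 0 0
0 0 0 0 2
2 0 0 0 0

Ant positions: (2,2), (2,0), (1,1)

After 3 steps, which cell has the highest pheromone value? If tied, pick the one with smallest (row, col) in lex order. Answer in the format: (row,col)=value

Step 1: ant0:(2,2)->N->(1,2) | ant1:(2,0)->S->(3,0) | ant2:(1,1)->E->(1,2)
  grid max=5 at (1,2)
Step 2: ant0:(1,2)->N->(0,2) | ant1:(3,0)->N->(2,0) | ant2:(1,2)->N->(0,2)
  grid max=4 at (1,2)
Step 3: ant0:(0,2)->S->(1,2) | ant1:(2,0)->S->(3,0) | ant2:(0,2)->S->(1,2)
  grid max=7 at (1,2)
Final grid:
  0 0 2 0 0
  0 0 7 0 0
  0 0 0 0 0
  3 0 0 0 0
Max pheromone 7 at (1,2)

Answer: (1,2)=7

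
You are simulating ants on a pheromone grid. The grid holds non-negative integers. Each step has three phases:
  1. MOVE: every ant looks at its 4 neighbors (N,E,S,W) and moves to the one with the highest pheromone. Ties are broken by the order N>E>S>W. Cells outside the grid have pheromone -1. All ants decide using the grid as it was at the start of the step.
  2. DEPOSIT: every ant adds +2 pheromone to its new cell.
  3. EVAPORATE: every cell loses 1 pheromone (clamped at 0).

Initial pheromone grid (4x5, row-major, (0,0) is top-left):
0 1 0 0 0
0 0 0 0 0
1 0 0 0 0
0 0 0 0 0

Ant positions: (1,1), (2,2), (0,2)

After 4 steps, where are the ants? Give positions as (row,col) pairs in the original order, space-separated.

Step 1: ant0:(1,1)->N->(0,1) | ant1:(2,2)->N->(1,2) | ant2:(0,2)->W->(0,1)
  grid max=4 at (0,1)
Step 2: ant0:(0,1)->E->(0,2) | ant1:(1,2)->N->(0,2) | ant2:(0,1)->E->(0,2)
  grid max=5 at (0,2)
Step 3: ant0:(0,2)->W->(0,1) | ant1:(0,2)->W->(0,1) | ant2:(0,2)->W->(0,1)
  grid max=8 at (0,1)
Step 4: ant0:(0,1)->E->(0,2) | ant1:(0,1)->E->(0,2) | ant2:(0,1)->E->(0,2)
  grid max=9 at (0,2)

(0,2) (0,2) (0,2)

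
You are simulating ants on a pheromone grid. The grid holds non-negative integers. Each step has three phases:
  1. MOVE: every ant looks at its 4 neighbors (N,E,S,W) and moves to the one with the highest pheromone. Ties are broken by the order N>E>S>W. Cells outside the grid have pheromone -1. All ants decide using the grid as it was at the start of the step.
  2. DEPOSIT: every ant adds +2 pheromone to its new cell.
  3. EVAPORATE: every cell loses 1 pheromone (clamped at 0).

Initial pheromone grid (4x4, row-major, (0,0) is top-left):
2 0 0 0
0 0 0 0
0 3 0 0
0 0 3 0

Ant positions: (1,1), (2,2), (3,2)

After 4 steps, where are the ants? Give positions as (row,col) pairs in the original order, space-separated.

Step 1: ant0:(1,1)->S->(2,1) | ant1:(2,2)->S->(3,2) | ant2:(3,2)->N->(2,2)
  grid max=4 at (2,1)
Step 2: ant0:(2,1)->E->(2,2) | ant1:(3,2)->N->(2,2) | ant2:(2,2)->S->(3,2)
  grid max=5 at (3,2)
Step 3: ant0:(2,2)->S->(3,2) | ant1:(2,2)->S->(3,2) | ant2:(3,2)->N->(2,2)
  grid max=8 at (3,2)
Step 4: ant0:(3,2)->N->(2,2) | ant1:(3,2)->N->(2,2) | ant2:(2,2)->S->(3,2)
  grid max=9 at (3,2)

(2,2) (2,2) (3,2)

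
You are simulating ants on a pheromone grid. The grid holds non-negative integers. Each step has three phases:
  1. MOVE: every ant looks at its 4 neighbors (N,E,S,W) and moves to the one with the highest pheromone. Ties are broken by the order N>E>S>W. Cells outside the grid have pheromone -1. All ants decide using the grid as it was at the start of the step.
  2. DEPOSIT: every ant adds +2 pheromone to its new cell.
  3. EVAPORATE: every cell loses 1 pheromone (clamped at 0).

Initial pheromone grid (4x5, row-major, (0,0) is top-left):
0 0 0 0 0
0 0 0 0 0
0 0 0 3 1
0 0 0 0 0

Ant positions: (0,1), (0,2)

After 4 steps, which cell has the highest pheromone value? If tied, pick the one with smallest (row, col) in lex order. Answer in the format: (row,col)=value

Answer: (0,2)=4

Derivation:
Step 1: ant0:(0,1)->E->(0,2) | ant1:(0,2)->E->(0,3)
  grid max=2 at (2,3)
Step 2: ant0:(0,2)->E->(0,3) | ant1:(0,3)->W->(0,2)
  grid max=2 at (0,2)
Step 3: ant0:(0,3)->W->(0,2) | ant1:(0,2)->E->(0,3)
  grid max=3 at (0,2)
Step 4: ant0:(0,2)->E->(0,3) | ant1:(0,3)->W->(0,2)
  grid max=4 at (0,2)
Final grid:
  0 0 4 4 0
  0 0 0 0 0
  0 0 0 0 0
  0 0 0 0 0
Max pheromone 4 at (0,2)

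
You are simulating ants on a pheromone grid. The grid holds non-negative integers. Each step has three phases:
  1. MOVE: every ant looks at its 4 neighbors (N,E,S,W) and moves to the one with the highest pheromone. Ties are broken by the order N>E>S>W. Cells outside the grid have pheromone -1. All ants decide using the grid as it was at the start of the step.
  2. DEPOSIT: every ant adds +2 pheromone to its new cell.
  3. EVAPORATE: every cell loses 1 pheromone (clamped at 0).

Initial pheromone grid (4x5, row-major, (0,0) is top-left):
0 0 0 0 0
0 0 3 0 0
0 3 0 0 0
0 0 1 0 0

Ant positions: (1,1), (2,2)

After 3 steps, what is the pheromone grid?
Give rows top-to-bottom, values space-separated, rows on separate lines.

After step 1: ants at (1,2),(1,2)
  0 0 0 0 0
  0 0 6 0 0
  0 2 0 0 0
  0 0 0 0 0
After step 2: ants at (0,2),(0,2)
  0 0 3 0 0
  0 0 5 0 0
  0 1 0 0 0
  0 0 0 0 0
After step 3: ants at (1,2),(1,2)
  0 0 2 0 0
  0 0 8 0 0
  0 0 0 0 0
  0 0 0 0 0

0 0 2 0 0
0 0 8 0 0
0 0 0 0 0
0 0 0 0 0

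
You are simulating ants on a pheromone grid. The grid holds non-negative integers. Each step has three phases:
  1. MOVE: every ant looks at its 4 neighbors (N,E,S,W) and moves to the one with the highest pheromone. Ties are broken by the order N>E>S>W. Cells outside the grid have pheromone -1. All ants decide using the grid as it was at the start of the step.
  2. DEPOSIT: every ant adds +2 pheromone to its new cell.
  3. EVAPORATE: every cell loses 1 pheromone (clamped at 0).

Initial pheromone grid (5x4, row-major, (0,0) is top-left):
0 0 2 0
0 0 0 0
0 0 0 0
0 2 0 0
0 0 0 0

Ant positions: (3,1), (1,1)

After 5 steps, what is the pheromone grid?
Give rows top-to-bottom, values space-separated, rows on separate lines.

After step 1: ants at (2,1),(0,1)
  0 1 1 0
  0 0 0 0
  0 1 0 0
  0 1 0 0
  0 0 0 0
After step 2: ants at (3,1),(0,2)
  0 0 2 0
  0 0 0 0
  0 0 0 0
  0 2 0 0
  0 0 0 0
After step 3: ants at (2,1),(0,3)
  0 0 1 1
  0 0 0 0
  0 1 0 0
  0 1 0 0
  0 0 0 0
After step 4: ants at (3,1),(0,2)
  0 0 2 0
  0 0 0 0
  0 0 0 0
  0 2 0 0
  0 0 0 0
After step 5: ants at (2,1),(0,3)
  0 0 1 1
  0 0 0 0
  0 1 0 0
  0 1 0 0
  0 0 0 0

0 0 1 1
0 0 0 0
0 1 0 0
0 1 0 0
0 0 0 0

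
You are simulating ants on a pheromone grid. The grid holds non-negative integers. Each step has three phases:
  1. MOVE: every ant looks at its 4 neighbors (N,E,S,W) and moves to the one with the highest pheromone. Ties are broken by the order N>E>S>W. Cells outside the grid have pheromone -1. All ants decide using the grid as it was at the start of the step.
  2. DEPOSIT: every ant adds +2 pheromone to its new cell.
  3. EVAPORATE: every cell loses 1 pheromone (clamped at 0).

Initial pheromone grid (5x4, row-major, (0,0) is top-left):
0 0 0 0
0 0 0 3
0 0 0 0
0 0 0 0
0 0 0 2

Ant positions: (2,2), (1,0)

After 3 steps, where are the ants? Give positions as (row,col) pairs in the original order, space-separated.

Step 1: ant0:(2,2)->N->(1,2) | ant1:(1,0)->N->(0,0)
  grid max=2 at (1,3)
Step 2: ant0:(1,2)->E->(1,3) | ant1:(0,0)->E->(0,1)
  grid max=3 at (1,3)
Step 3: ant0:(1,3)->N->(0,3) | ant1:(0,1)->E->(0,2)
  grid max=2 at (1,3)

(0,3) (0,2)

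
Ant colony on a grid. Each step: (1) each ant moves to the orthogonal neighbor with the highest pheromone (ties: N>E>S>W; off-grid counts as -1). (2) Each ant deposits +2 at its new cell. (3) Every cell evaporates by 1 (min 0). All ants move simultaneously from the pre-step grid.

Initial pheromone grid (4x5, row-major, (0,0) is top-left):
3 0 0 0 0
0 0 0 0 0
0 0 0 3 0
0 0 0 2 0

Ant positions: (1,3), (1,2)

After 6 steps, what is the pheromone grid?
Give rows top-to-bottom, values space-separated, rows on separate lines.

After step 1: ants at (2,3),(0,2)
  2 0 1 0 0
  0 0 0 0 0
  0 0 0 4 0
  0 0 0 1 0
After step 2: ants at (3,3),(0,3)
  1 0 0 1 0
  0 0 0 0 0
  0 0 0 3 0
  0 0 0 2 0
After step 3: ants at (2,3),(0,4)
  0 0 0 0 1
  0 0 0 0 0
  0 0 0 4 0
  0 0 0 1 0
After step 4: ants at (3,3),(1,4)
  0 0 0 0 0
  0 0 0 0 1
  0 0 0 3 0
  0 0 0 2 0
After step 5: ants at (2,3),(0,4)
  0 0 0 0 1
  0 0 0 0 0
  0 0 0 4 0
  0 0 0 1 0
After step 6: ants at (3,3),(1,4)
  0 0 0 0 0
  0 0 0 0 1
  0 0 0 3 0
  0 0 0 2 0

0 0 0 0 0
0 0 0 0 1
0 0 0 3 0
0 0 0 2 0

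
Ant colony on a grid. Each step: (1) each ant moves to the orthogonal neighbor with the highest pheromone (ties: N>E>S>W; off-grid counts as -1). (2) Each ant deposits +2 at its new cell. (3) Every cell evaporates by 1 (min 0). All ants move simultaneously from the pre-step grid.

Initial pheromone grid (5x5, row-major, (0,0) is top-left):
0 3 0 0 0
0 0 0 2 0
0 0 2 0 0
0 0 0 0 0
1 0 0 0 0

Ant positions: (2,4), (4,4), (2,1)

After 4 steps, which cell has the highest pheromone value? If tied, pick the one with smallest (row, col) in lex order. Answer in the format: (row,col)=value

Answer: (1,3)=6

Derivation:
Step 1: ant0:(2,4)->N->(1,4) | ant1:(4,4)->N->(3,4) | ant2:(2,1)->E->(2,2)
  grid max=3 at (2,2)
Step 2: ant0:(1,4)->W->(1,3) | ant1:(3,4)->N->(2,4) | ant2:(2,2)->N->(1,2)
  grid max=2 at (1,3)
Step 3: ant0:(1,3)->W->(1,2) | ant1:(2,4)->N->(1,4) | ant2:(1,2)->E->(1,3)
  grid max=3 at (1,3)
Step 4: ant0:(1,2)->E->(1,3) | ant1:(1,4)->W->(1,3) | ant2:(1,3)->W->(1,2)
  grid max=6 at (1,3)
Final grid:
  0 0 0 0 0
  0 0 3 6 0
  0 0 0 0 0
  0 0 0 0 0
  0 0 0 0 0
Max pheromone 6 at (1,3)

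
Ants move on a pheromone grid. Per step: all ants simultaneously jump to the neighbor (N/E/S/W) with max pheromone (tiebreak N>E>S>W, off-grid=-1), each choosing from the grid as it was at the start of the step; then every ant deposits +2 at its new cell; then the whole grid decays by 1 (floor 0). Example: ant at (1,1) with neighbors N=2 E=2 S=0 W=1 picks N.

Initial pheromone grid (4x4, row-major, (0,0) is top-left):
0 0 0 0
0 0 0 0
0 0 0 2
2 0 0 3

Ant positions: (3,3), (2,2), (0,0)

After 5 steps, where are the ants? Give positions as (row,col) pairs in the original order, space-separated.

Step 1: ant0:(3,3)->N->(2,3) | ant1:(2,2)->E->(2,3) | ant2:(0,0)->E->(0,1)
  grid max=5 at (2,3)
Step 2: ant0:(2,3)->S->(3,3) | ant1:(2,3)->S->(3,3) | ant2:(0,1)->E->(0,2)
  grid max=5 at (3,3)
Step 3: ant0:(3,3)->N->(2,3) | ant1:(3,3)->N->(2,3) | ant2:(0,2)->E->(0,3)
  grid max=7 at (2,3)
Step 4: ant0:(2,3)->S->(3,3) | ant1:(2,3)->S->(3,3) | ant2:(0,3)->S->(1,3)
  grid max=7 at (3,3)
Step 5: ant0:(3,3)->N->(2,3) | ant1:(3,3)->N->(2,3) | ant2:(1,3)->S->(2,3)
  grid max=11 at (2,3)

(2,3) (2,3) (2,3)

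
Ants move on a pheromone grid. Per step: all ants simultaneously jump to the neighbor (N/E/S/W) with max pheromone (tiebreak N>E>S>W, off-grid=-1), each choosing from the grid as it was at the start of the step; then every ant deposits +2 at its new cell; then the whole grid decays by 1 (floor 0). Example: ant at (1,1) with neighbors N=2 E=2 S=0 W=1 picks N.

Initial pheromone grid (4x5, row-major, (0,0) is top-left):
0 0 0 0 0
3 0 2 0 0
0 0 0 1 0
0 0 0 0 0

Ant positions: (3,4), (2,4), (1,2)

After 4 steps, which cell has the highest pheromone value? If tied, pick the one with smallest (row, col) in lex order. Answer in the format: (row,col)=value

Step 1: ant0:(3,4)->N->(2,4) | ant1:(2,4)->W->(2,3) | ant2:(1,2)->N->(0,2)
  grid max=2 at (1,0)
Step 2: ant0:(2,4)->W->(2,3) | ant1:(2,3)->E->(2,4) | ant2:(0,2)->S->(1,2)
  grid max=3 at (2,3)
Step 3: ant0:(2,3)->E->(2,4) | ant1:(2,4)->W->(2,3) | ant2:(1,2)->N->(0,2)
  grid max=4 at (2,3)
Step 4: ant0:(2,4)->W->(2,3) | ant1:(2,3)->E->(2,4) | ant2:(0,2)->S->(1,2)
  grid max=5 at (2,3)
Final grid:
  0 0 0 0 0
  0 0 2 0 0
  0 0 0 5 4
  0 0 0 0 0
Max pheromone 5 at (2,3)

Answer: (2,3)=5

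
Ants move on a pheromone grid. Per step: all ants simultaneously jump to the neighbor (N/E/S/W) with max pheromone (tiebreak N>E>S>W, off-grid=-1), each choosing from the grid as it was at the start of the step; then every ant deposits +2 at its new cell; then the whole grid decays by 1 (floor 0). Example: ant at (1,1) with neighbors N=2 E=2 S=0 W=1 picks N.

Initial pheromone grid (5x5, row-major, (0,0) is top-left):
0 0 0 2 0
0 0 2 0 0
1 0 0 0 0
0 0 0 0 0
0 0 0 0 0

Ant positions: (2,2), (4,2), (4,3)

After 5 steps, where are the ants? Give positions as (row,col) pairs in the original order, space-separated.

Step 1: ant0:(2,2)->N->(1,2) | ant1:(4,2)->N->(3,2) | ant2:(4,3)->N->(3,3)
  grid max=3 at (1,2)
Step 2: ant0:(1,2)->N->(0,2) | ant1:(3,2)->E->(3,3) | ant2:(3,3)->W->(3,2)
  grid max=2 at (1,2)
Step 3: ant0:(0,2)->S->(1,2) | ant1:(3,3)->W->(3,2) | ant2:(3,2)->E->(3,3)
  grid max=3 at (1,2)
Step 4: ant0:(1,2)->N->(0,2) | ant1:(3,2)->E->(3,3) | ant2:(3,3)->W->(3,2)
  grid max=4 at (3,2)
Step 5: ant0:(0,2)->S->(1,2) | ant1:(3,3)->W->(3,2) | ant2:(3,2)->E->(3,3)
  grid max=5 at (3,2)

(1,2) (3,2) (3,3)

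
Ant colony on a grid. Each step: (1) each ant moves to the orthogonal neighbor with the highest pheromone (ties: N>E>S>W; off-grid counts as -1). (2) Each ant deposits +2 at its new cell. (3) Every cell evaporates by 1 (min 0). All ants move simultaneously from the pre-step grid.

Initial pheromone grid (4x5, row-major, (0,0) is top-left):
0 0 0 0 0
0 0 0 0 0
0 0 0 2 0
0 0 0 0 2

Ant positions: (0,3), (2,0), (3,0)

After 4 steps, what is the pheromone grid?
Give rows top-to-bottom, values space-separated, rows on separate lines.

After step 1: ants at (0,4),(1,0),(2,0)
  0 0 0 0 1
  1 0 0 0 0
  1 0 0 1 0
  0 0 0 0 1
After step 2: ants at (1,4),(2,0),(1,0)
  0 0 0 0 0
  2 0 0 0 1
  2 0 0 0 0
  0 0 0 0 0
After step 3: ants at (0,4),(1,0),(2,0)
  0 0 0 0 1
  3 0 0 0 0
  3 0 0 0 0
  0 0 0 0 0
After step 4: ants at (1,4),(2,0),(1,0)
  0 0 0 0 0
  4 0 0 0 1
  4 0 0 0 0
  0 0 0 0 0

0 0 0 0 0
4 0 0 0 1
4 0 0 0 0
0 0 0 0 0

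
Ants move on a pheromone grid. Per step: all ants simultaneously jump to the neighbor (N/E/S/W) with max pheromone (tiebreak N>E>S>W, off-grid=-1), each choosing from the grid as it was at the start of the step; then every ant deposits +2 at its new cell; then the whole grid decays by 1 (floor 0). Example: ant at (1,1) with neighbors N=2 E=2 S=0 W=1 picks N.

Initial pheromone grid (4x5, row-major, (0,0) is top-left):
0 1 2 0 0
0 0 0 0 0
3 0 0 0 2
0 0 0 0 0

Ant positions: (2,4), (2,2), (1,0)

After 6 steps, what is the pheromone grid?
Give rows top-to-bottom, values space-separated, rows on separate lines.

After step 1: ants at (1,4),(1,2),(2,0)
  0 0 1 0 0
  0 0 1 0 1
  4 0 0 0 1
  0 0 0 0 0
After step 2: ants at (2,4),(0,2),(1,0)
  0 0 2 0 0
  1 0 0 0 0
  3 0 0 0 2
  0 0 0 0 0
After step 3: ants at (1,4),(0,3),(2,0)
  0 0 1 1 0
  0 0 0 0 1
  4 0 0 0 1
  0 0 0 0 0
After step 4: ants at (2,4),(0,2),(1,0)
  0 0 2 0 0
  1 0 0 0 0
  3 0 0 0 2
  0 0 0 0 0
After step 5: ants at (1,4),(0,3),(2,0)
  0 0 1 1 0
  0 0 0 0 1
  4 0 0 0 1
  0 0 0 0 0
After step 6: ants at (2,4),(0,2),(1,0)
  0 0 2 0 0
  1 0 0 0 0
  3 0 0 0 2
  0 0 0 0 0

0 0 2 0 0
1 0 0 0 0
3 0 0 0 2
0 0 0 0 0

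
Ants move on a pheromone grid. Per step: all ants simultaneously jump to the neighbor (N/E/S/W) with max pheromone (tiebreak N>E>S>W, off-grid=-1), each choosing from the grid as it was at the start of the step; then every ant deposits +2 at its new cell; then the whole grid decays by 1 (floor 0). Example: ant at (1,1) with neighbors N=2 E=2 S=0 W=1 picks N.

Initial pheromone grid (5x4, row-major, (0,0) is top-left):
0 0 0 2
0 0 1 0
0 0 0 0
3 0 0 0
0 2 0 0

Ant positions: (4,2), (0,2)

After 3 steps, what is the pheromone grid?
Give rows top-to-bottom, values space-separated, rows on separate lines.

After step 1: ants at (4,1),(0,3)
  0 0 0 3
  0 0 0 0
  0 0 0 0
  2 0 0 0
  0 3 0 0
After step 2: ants at (3,1),(1,3)
  0 0 0 2
  0 0 0 1
  0 0 0 0
  1 1 0 0
  0 2 0 0
After step 3: ants at (4,1),(0,3)
  0 0 0 3
  0 0 0 0
  0 0 0 0
  0 0 0 0
  0 3 0 0

0 0 0 3
0 0 0 0
0 0 0 0
0 0 0 0
0 3 0 0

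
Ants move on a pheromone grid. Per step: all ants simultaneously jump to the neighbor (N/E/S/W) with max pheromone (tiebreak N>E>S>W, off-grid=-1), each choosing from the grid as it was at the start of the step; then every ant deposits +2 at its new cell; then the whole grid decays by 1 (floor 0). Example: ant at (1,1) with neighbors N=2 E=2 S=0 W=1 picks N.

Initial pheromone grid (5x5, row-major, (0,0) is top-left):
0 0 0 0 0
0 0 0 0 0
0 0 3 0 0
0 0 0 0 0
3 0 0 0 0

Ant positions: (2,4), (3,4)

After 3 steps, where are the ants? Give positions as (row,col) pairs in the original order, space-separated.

Step 1: ant0:(2,4)->N->(1,4) | ant1:(3,4)->N->(2,4)
  grid max=2 at (2,2)
Step 2: ant0:(1,4)->S->(2,4) | ant1:(2,4)->N->(1,4)
  grid max=2 at (1,4)
Step 3: ant0:(2,4)->N->(1,4) | ant1:(1,4)->S->(2,4)
  grid max=3 at (1,4)

(1,4) (2,4)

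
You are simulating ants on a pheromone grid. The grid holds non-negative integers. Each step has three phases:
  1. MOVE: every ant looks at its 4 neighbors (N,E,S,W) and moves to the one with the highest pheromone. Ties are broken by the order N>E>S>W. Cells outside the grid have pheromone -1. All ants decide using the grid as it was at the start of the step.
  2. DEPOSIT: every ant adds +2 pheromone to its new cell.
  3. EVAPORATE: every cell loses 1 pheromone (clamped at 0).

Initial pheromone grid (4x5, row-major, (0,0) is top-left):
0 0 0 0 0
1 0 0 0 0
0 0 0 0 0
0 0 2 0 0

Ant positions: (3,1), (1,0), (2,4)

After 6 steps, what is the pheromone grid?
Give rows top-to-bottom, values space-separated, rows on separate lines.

After step 1: ants at (3,2),(0,0),(1,4)
  1 0 0 0 0
  0 0 0 0 1
  0 0 0 0 0
  0 0 3 0 0
After step 2: ants at (2,2),(0,1),(0,4)
  0 1 0 0 1
  0 0 0 0 0
  0 0 1 0 0
  0 0 2 0 0
After step 3: ants at (3,2),(0,2),(1,4)
  0 0 1 0 0
  0 0 0 0 1
  0 0 0 0 0
  0 0 3 0 0
After step 4: ants at (2,2),(0,3),(0,4)
  0 0 0 1 1
  0 0 0 0 0
  0 0 1 0 0
  0 0 2 0 0
After step 5: ants at (3,2),(0,4),(0,3)
  0 0 0 2 2
  0 0 0 0 0
  0 0 0 0 0
  0 0 3 0 0
After step 6: ants at (2,2),(0,3),(0,4)
  0 0 0 3 3
  0 0 0 0 0
  0 0 1 0 0
  0 0 2 0 0

0 0 0 3 3
0 0 0 0 0
0 0 1 0 0
0 0 2 0 0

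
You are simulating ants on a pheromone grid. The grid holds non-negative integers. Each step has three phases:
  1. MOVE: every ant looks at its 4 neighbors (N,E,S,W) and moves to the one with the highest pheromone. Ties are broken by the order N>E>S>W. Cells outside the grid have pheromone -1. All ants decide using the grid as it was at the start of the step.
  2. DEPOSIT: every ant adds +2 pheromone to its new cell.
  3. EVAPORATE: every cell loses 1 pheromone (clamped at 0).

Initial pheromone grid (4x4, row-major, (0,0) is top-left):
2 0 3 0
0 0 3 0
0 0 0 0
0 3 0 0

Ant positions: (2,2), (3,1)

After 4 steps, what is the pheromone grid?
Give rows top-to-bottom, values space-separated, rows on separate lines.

After step 1: ants at (1,2),(2,1)
  1 0 2 0
  0 0 4 0
  0 1 0 0
  0 2 0 0
After step 2: ants at (0,2),(3,1)
  0 0 3 0
  0 0 3 0
  0 0 0 0
  0 3 0 0
After step 3: ants at (1,2),(2,1)
  0 0 2 0
  0 0 4 0
  0 1 0 0
  0 2 0 0
After step 4: ants at (0,2),(3,1)
  0 0 3 0
  0 0 3 0
  0 0 0 0
  0 3 0 0

0 0 3 0
0 0 3 0
0 0 0 0
0 3 0 0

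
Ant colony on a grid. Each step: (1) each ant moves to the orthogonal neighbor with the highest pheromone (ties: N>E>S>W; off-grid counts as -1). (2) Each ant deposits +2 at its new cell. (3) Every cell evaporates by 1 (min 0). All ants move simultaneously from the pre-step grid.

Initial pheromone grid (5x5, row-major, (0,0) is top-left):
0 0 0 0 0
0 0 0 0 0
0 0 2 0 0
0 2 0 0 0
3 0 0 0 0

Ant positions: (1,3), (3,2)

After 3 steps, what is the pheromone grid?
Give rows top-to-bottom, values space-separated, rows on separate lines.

After step 1: ants at (0,3),(2,2)
  0 0 0 1 0
  0 0 0 0 0
  0 0 3 0 0
  0 1 0 0 0
  2 0 0 0 0
After step 2: ants at (0,4),(1,2)
  0 0 0 0 1
  0 0 1 0 0
  0 0 2 0 0
  0 0 0 0 0
  1 0 0 0 0
After step 3: ants at (1,4),(2,2)
  0 0 0 0 0
  0 0 0 0 1
  0 0 3 0 0
  0 0 0 0 0
  0 0 0 0 0

0 0 0 0 0
0 0 0 0 1
0 0 3 0 0
0 0 0 0 0
0 0 0 0 0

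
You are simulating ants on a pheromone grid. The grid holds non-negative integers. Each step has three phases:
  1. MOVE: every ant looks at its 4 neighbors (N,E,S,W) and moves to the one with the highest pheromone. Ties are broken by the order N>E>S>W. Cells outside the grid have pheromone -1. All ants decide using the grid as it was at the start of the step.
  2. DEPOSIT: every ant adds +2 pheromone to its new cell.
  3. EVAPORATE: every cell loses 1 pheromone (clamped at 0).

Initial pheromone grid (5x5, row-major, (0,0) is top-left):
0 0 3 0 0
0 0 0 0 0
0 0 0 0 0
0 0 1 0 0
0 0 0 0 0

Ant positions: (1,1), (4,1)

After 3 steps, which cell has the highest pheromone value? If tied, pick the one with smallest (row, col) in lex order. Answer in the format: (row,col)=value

Step 1: ant0:(1,1)->N->(0,1) | ant1:(4,1)->N->(3,1)
  grid max=2 at (0,2)
Step 2: ant0:(0,1)->E->(0,2) | ant1:(3,1)->N->(2,1)
  grid max=3 at (0,2)
Step 3: ant0:(0,2)->E->(0,3) | ant1:(2,1)->N->(1,1)
  grid max=2 at (0,2)
Final grid:
  0 0 2 1 0
  0 1 0 0 0
  0 0 0 0 0
  0 0 0 0 0
  0 0 0 0 0
Max pheromone 2 at (0,2)

Answer: (0,2)=2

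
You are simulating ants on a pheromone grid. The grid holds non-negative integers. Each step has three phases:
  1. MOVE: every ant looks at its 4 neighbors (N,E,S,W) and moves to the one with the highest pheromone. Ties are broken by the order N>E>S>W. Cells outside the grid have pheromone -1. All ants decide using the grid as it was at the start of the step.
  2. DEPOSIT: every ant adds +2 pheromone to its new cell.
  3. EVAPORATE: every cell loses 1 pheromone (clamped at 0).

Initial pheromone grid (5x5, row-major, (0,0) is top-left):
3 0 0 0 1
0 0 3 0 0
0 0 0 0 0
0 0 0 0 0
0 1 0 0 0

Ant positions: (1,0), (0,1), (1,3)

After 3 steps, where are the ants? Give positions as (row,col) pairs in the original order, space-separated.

Step 1: ant0:(1,0)->N->(0,0) | ant1:(0,1)->W->(0,0) | ant2:(1,3)->W->(1,2)
  grid max=6 at (0,0)
Step 2: ant0:(0,0)->E->(0,1) | ant1:(0,0)->E->(0,1) | ant2:(1,2)->N->(0,2)
  grid max=5 at (0,0)
Step 3: ant0:(0,1)->W->(0,0) | ant1:(0,1)->W->(0,0) | ant2:(0,2)->S->(1,2)
  grid max=8 at (0,0)

(0,0) (0,0) (1,2)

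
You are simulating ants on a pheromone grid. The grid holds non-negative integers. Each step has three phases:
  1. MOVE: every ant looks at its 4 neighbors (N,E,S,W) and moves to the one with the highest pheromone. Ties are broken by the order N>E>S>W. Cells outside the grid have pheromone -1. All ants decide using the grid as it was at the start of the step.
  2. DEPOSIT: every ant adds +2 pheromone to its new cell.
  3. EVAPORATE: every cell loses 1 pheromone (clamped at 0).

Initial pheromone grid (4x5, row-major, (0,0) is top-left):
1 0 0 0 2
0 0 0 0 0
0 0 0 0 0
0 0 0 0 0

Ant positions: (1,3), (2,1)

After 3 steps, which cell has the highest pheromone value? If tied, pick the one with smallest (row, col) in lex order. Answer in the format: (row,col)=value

Step 1: ant0:(1,3)->N->(0,3) | ant1:(2,1)->N->(1,1)
  grid max=1 at (0,3)
Step 2: ant0:(0,3)->E->(0,4) | ant1:(1,1)->N->(0,1)
  grid max=2 at (0,4)
Step 3: ant0:(0,4)->S->(1,4) | ant1:(0,1)->E->(0,2)
  grid max=1 at (0,2)
Final grid:
  0 0 1 0 1
  0 0 0 0 1
  0 0 0 0 0
  0 0 0 0 0
Max pheromone 1 at (0,2)

Answer: (0,2)=1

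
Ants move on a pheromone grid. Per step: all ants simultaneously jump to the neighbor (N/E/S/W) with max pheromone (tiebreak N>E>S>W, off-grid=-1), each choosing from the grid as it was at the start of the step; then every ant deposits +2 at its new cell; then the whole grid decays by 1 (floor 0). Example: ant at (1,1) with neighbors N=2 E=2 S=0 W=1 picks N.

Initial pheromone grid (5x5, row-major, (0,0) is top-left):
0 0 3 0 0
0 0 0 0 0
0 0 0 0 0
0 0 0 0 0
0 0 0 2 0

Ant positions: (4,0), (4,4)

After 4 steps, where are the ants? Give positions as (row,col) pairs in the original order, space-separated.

Step 1: ant0:(4,0)->N->(3,0) | ant1:(4,4)->W->(4,3)
  grid max=3 at (4,3)
Step 2: ant0:(3,0)->N->(2,0) | ant1:(4,3)->N->(3,3)
  grid max=2 at (4,3)
Step 3: ant0:(2,0)->N->(1,0) | ant1:(3,3)->S->(4,3)
  grid max=3 at (4,3)
Step 4: ant0:(1,0)->N->(0,0) | ant1:(4,3)->N->(3,3)
  grid max=2 at (4,3)

(0,0) (3,3)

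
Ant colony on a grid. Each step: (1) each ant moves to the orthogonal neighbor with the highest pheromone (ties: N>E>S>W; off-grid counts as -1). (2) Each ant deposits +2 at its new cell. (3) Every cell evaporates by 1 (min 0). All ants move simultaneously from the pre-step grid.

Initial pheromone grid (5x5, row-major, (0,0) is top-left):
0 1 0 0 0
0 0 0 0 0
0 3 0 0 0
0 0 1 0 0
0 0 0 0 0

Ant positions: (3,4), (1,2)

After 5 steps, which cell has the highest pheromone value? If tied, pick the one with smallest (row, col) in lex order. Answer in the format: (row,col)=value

Answer: (0,4)=5

Derivation:
Step 1: ant0:(3,4)->N->(2,4) | ant1:(1,2)->N->(0,2)
  grid max=2 at (2,1)
Step 2: ant0:(2,4)->N->(1,4) | ant1:(0,2)->E->(0,3)
  grid max=1 at (0,3)
Step 3: ant0:(1,4)->N->(0,4) | ant1:(0,3)->E->(0,4)
  grid max=3 at (0,4)
Step 4: ant0:(0,4)->S->(1,4) | ant1:(0,4)->S->(1,4)
  grid max=3 at (1,4)
Step 5: ant0:(1,4)->N->(0,4) | ant1:(1,4)->N->(0,4)
  grid max=5 at (0,4)
Final grid:
  0 0 0 0 5
  0 0 0 0 2
  0 0 0 0 0
  0 0 0 0 0
  0 0 0 0 0
Max pheromone 5 at (0,4)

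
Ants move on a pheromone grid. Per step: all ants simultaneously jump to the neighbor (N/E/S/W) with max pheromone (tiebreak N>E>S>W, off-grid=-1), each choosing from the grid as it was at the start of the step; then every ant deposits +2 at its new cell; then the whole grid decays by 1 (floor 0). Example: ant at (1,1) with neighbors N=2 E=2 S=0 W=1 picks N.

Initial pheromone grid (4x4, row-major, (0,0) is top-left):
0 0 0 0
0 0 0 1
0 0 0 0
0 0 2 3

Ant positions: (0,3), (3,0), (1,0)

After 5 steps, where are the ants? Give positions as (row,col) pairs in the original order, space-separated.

Step 1: ant0:(0,3)->S->(1,3) | ant1:(3,0)->N->(2,0) | ant2:(1,0)->N->(0,0)
  grid max=2 at (1,3)
Step 2: ant0:(1,3)->N->(0,3) | ant1:(2,0)->N->(1,0) | ant2:(0,0)->E->(0,1)
  grid max=1 at (0,1)
Step 3: ant0:(0,3)->S->(1,3) | ant1:(1,0)->N->(0,0) | ant2:(0,1)->E->(0,2)
  grid max=2 at (1,3)
Step 4: ant0:(1,3)->N->(0,3) | ant1:(0,0)->E->(0,1) | ant2:(0,2)->E->(0,3)
  grid max=3 at (0,3)
Step 5: ant0:(0,3)->S->(1,3) | ant1:(0,1)->E->(0,2) | ant2:(0,3)->S->(1,3)
  grid max=4 at (1,3)

(1,3) (0,2) (1,3)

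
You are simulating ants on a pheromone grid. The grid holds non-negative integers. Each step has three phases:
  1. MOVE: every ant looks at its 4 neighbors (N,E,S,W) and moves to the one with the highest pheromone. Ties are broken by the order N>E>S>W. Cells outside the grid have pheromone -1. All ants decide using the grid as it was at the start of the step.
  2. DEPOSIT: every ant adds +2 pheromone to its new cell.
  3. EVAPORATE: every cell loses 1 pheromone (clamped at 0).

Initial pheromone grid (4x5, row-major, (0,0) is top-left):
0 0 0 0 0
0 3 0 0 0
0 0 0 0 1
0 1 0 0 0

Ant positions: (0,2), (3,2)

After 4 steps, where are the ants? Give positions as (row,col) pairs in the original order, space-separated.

Step 1: ant0:(0,2)->E->(0,3) | ant1:(3,2)->W->(3,1)
  grid max=2 at (1,1)
Step 2: ant0:(0,3)->E->(0,4) | ant1:(3,1)->N->(2,1)
  grid max=1 at (0,4)
Step 3: ant0:(0,4)->S->(1,4) | ant1:(2,1)->N->(1,1)
  grid max=2 at (1,1)
Step 4: ant0:(1,4)->N->(0,4) | ant1:(1,1)->N->(0,1)
  grid max=1 at (0,1)

(0,4) (0,1)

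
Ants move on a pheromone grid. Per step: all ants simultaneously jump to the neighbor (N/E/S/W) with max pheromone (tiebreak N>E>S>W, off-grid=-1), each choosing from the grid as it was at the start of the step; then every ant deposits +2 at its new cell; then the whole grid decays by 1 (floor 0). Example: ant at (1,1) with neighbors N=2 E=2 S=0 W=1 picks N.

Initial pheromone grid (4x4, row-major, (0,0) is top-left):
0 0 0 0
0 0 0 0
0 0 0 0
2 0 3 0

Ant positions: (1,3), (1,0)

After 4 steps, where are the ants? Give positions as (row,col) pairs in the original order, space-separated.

Step 1: ant0:(1,3)->N->(0,3) | ant1:(1,0)->N->(0,0)
  grid max=2 at (3,2)
Step 2: ant0:(0,3)->S->(1,3) | ant1:(0,0)->E->(0,1)
  grid max=1 at (0,1)
Step 3: ant0:(1,3)->N->(0,3) | ant1:(0,1)->E->(0,2)
  grid max=1 at (0,2)
Step 4: ant0:(0,3)->W->(0,2) | ant1:(0,2)->E->(0,3)
  grid max=2 at (0,2)

(0,2) (0,3)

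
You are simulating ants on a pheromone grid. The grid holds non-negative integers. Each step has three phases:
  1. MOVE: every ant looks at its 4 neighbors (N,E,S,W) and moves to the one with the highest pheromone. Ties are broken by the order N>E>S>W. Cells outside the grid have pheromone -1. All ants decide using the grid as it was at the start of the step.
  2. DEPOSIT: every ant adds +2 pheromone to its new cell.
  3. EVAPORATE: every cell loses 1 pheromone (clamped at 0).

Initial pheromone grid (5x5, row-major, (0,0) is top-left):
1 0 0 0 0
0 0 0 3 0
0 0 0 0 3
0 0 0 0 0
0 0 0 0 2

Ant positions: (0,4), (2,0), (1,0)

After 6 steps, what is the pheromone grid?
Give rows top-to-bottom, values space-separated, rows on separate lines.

After step 1: ants at (1,4),(1,0),(0,0)
  2 0 0 0 0
  1 0 0 2 1
  0 0 0 0 2
  0 0 0 0 0
  0 0 0 0 1
After step 2: ants at (2,4),(0,0),(1,0)
  3 0 0 0 0
  2 0 0 1 0
  0 0 0 0 3
  0 0 0 0 0
  0 0 0 0 0
After step 3: ants at (1,4),(1,0),(0,0)
  4 0 0 0 0
  3 0 0 0 1
  0 0 0 0 2
  0 0 0 0 0
  0 0 0 0 0
After step 4: ants at (2,4),(0,0),(1,0)
  5 0 0 0 0
  4 0 0 0 0
  0 0 0 0 3
  0 0 0 0 0
  0 0 0 0 0
After step 5: ants at (1,4),(1,0),(0,0)
  6 0 0 0 0
  5 0 0 0 1
  0 0 0 0 2
  0 0 0 0 0
  0 0 0 0 0
After step 6: ants at (2,4),(0,0),(1,0)
  7 0 0 0 0
  6 0 0 0 0
  0 0 0 0 3
  0 0 0 0 0
  0 0 0 0 0

7 0 0 0 0
6 0 0 0 0
0 0 0 0 3
0 0 0 0 0
0 0 0 0 0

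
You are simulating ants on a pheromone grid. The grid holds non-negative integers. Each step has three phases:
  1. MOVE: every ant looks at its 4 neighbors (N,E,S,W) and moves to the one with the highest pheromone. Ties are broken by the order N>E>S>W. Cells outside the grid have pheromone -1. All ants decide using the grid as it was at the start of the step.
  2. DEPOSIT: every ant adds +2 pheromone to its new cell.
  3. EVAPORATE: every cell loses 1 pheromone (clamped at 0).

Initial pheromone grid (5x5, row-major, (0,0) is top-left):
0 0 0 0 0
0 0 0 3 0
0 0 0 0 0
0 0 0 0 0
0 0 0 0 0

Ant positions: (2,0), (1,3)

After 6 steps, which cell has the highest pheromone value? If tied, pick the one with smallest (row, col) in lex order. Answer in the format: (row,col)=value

Step 1: ant0:(2,0)->N->(1,0) | ant1:(1,3)->N->(0,3)
  grid max=2 at (1,3)
Step 2: ant0:(1,0)->N->(0,0) | ant1:(0,3)->S->(1,3)
  grid max=3 at (1,3)
Step 3: ant0:(0,0)->E->(0,1) | ant1:(1,3)->N->(0,3)
  grid max=2 at (1,3)
Step 4: ant0:(0,1)->E->(0,2) | ant1:(0,3)->S->(1,3)
  grid max=3 at (1,3)
Step 5: ant0:(0,2)->E->(0,3) | ant1:(1,3)->N->(0,3)
  grid max=3 at (0,3)
Step 6: ant0:(0,3)->S->(1,3) | ant1:(0,3)->S->(1,3)
  grid max=5 at (1,3)
Final grid:
  0 0 0 2 0
  0 0 0 5 0
  0 0 0 0 0
  0 0 0 0 0
  0 0 0 0 0
Max pheromone 5 at (1,3)

Answer: (1,3)=5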